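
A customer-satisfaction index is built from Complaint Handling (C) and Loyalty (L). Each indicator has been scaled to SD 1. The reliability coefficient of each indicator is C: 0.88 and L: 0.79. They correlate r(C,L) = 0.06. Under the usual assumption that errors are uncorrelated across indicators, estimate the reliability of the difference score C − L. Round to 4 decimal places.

Var(C−L) = 1 + 1 − 2·0.06 = 2 − 0.12 = 1.88.
Because errors are independent across components, Cov(Tᵢ,Tⱼ) = Cov(Xᵢ,Xⱼ); the off-diagonal part of the true-score variance is the same as above.
True-score variance = [0.88 + 0.79] − 0.12 = 1.67 − 0.12 = 1.55.
Reliability = 1.55 / 1.88 = 0.8245.

0.8245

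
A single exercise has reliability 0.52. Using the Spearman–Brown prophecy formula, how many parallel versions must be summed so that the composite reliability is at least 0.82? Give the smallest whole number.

k ≥ ρ*(1−ρ₁)/(ρ₁(1−ρ*)) = 0.82·0.48 / (0.52·0.18) = 4.205.
Smallest integer k = 5.

5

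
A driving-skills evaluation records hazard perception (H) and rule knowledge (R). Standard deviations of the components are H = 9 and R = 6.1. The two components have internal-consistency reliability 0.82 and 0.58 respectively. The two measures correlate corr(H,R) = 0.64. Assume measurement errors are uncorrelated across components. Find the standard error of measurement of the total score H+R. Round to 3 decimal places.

Var(total) = 118.21 + 70.272 = 188.482.
True-score variance = 88.0018 + 70.272 = 158.274, so reliability = 0.8397.
Error variance = 188.482 − 158.274 = 30.2082; SEM = √30.2082 = 5.496.

5.496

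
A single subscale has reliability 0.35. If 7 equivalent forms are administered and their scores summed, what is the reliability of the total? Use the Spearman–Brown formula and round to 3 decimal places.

ρ_k = kρ / (1 + (k−1)ρ) = 7·0.35 / (1 + 6·0.35) = 2.450 / 3.100 = 0.790.

0.790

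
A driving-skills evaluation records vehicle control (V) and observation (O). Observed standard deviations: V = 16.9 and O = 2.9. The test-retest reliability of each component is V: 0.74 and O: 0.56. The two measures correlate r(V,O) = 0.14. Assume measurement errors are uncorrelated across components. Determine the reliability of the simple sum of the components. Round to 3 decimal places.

Var(V+O) = 16.9² + 2.9² + 2·[16.9·2.9·0.14] = 294.02 + 13.7228 = 307.743.
With uncorrelated errors the cross-covariances are all true-score covariance, so they carry over unchanged; only the diagonal terms shrink to ρᵢσᵢ².
True-score variance = [16.9²·0.74 + 2.9²·0.56] + 13.7228 = 216.061 + 13.7228 = 229.784.
Reliability = 229.784 / 307.743 = 0.747.

0.747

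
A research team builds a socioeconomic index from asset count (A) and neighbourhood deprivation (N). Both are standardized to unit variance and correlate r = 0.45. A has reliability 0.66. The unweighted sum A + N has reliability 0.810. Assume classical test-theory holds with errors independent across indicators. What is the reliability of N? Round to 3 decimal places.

Var(A+N) = 2 + 2·0.45 = 2.900.
True-score variance = ρ_A + ρ_N + 2·0.45, so 0.810 = (0.66 + ρ_N + 0.90) / 2.900.
ρ_N = 0.810·2.900 − 0.66 − 0.90 = 0.789.

0.789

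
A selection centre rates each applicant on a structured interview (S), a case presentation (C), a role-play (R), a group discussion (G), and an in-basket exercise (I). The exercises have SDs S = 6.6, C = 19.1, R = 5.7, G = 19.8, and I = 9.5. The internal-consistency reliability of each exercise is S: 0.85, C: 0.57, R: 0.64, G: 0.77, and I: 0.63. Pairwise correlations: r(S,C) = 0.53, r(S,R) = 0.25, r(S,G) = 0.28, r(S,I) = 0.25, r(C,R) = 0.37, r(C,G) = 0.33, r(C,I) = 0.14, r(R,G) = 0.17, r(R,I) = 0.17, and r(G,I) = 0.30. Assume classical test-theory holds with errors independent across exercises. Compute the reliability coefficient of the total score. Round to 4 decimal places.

Var(S+C+R+G+I) = 6.6² + 19.1² + 5.7² + 19.8² + 9.5² + 2·[6.6·19.1·0.53 + 6.6·5.7·0.25 + 6.6·19.8·0.28 + 6.6·9.5·0.25 + 19.1·5.7·0.37 + 19.1·19.8·0.33 + 19.1·9.5·0.14 + 5.7·19.8·0.17 + 5.7·9.5·0.17 + 19.8·9.5·0.30] = 923.15 + 807.576 = 1730.73.
With uncorrelated errors the cross-covariances are all true-score covariance, so they carry over unchanged; only the diagonal terms shrink to ρᵢσᵢ².
True-score variance = [6.6²·0.85 + 19.1²·0.57 + 5.7²·0.64 + 19.8²·0.77 + 9.5²·0.63] + 807.576 = 624.49 + 807.576 = 1432.07.
Reliability = 1432.07 / 1730.73 = 0.8274.

0.8274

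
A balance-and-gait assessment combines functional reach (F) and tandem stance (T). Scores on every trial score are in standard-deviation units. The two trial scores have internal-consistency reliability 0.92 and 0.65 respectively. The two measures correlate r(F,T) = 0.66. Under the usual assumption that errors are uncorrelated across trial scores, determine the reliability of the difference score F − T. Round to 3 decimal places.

0.368

Var(F−T) = 1 + 1 − 2·0.66 = 2 − 1.32 = 0.68.
With uncorrelated errors the cross-covariances are all true-score covariance, so they carry over unchanged; only the diagonal terms shrink to ρᵢσᵢ².
True-score variance = [0.92 + 0.65] − 1.32 = 1.57 − 1.32 = 0.25.
Reliability = 0.25 / 0.68 = 0.368.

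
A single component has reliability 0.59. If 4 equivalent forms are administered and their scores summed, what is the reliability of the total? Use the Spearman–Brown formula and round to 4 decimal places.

0.8520

ρ_k = kρ / (1 + (k−1)ρ) = 4·0.59 / (1 + 3·0.59) = 2.360 / 2.770 = 0.8520.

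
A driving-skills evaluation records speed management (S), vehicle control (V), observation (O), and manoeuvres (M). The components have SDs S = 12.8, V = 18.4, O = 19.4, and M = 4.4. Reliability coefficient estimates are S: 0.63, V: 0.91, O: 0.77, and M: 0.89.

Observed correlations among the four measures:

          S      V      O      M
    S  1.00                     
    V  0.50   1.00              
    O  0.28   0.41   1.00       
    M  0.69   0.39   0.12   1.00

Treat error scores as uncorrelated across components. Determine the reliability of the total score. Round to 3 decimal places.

0.896

Var(S+V+O+M) = 12.8² + 18.4² + 19.4² + 4.4² + 2·[12.8·18.4·0.50 + 12.8·19.4·0.28 + 12.8·4.4·0.69 + 18.4·19.4·0.41 + 18.4·4.4·0.39 + 19.4·4.4·0.12] = 898.12 + 828.643 = 1726.76.
Under uncorrelated errors the observed covariances equal the true-score covariances, so only the own-variance terms attenuate.
True-score variance = [12.8²·0.63 + 18.4²·0.91 + 19.4²·0.77 + 4.4²·0.89] + 828.643 = 718.336 + 828.643 = 1546.98.
Reliability = 1546.98 / 1726.76 = 0.896.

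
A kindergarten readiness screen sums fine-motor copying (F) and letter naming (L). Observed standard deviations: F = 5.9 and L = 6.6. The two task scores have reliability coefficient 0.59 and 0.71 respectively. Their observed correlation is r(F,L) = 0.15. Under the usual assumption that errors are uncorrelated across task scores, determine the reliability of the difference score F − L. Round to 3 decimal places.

0.597

Var(F−L) = 5.9² + 6.6² − 2·5.9·6.6·0.15 = 78.37 − 11.682 = 66.688.
Under uncorrelated errors the observed covariances equal the true-score covariances, so only the own-variance terms attenuate.
True-score variance = [5.9²·0.59 + 6.6²·0.71] − 11.682 = 51.4655 − 11.682 = 39.7835.
Reliability = 39.7835 / 66.688 = 0.597.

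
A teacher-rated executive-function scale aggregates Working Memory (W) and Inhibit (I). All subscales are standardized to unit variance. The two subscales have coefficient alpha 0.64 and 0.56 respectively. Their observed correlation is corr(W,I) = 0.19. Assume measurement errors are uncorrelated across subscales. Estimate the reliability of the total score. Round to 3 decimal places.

Var(W+I) = 2 + 2·[0.19] = 2 + 0.38 = 2.38.
With uncorrelated errors the cross-covariances are all true-score covariance, so they carry over unchanged; only the diagonal terms shrink to ρᵢσᵢ².
True-score variance = [0.64 + 0.56] + 0.38 = 1.2 + 0.38 = 1.58.
Reliability = 1.58 / 2.38 = 0.664.

0.664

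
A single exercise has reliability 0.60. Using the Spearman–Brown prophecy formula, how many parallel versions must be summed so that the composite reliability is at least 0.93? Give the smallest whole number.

k ≥ ρ*(1−ρ₁)/(ρ₁(1−ρ*)) = 0.93·0.40 / (0.60·0.07) = 8.857.
Smallest integer k = 9.

9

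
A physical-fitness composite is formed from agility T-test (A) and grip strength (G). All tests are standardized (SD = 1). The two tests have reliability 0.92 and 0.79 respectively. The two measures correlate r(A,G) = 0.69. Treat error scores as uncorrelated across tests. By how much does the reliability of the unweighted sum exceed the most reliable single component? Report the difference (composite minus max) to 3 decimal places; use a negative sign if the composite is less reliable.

Var(sum) = 2 + 1.38 = 3.38; true-score variance = 1.71 + 1.38 = 3.09; composite reliability = 0.9142.
Max component reliability = 0.9200.
Difference = 0.9142 − 0.9200 = -0.006.

-0.006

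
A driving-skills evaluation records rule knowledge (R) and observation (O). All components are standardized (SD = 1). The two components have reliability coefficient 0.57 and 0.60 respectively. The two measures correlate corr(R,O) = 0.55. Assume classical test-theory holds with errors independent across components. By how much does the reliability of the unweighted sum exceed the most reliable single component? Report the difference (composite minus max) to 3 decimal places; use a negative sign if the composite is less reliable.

Var(sum) = 2 + 1.1 = 3.1; true-score variance = 1.17 + 1.1 = 2.27; composite reliability = 0.7323.
Max component reliability = 0.6000.
Difference = 0.7323 − 0.6000 = 0.132.

0.132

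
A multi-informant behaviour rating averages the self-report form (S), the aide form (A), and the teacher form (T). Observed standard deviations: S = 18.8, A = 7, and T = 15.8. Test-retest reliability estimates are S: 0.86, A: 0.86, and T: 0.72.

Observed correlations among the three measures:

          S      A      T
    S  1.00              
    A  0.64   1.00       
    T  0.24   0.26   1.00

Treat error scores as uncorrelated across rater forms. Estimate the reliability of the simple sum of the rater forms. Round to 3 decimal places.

Var(S+A+T) = 18.8² + 7² + 15.8² + 2·[18.8·7·0.64 + 18.8·15.8·0.24 + 7·15.8·0.26] = 652.08 + 368.539 = 1020.62.
With uncorrelated errors the cross-covariances are all true-score covariance, so they carry over unchanged; only the diagonal terms shrink to ρᵢσᵢ².
True-score variance = [18.8²·0.86 + 7²·0.86 + 15.8²·0.72] + 368.539 = 525.839 + 368.539 = 894.378.
Reliability = 894.378 / 1020.62 = 0.876.

0.876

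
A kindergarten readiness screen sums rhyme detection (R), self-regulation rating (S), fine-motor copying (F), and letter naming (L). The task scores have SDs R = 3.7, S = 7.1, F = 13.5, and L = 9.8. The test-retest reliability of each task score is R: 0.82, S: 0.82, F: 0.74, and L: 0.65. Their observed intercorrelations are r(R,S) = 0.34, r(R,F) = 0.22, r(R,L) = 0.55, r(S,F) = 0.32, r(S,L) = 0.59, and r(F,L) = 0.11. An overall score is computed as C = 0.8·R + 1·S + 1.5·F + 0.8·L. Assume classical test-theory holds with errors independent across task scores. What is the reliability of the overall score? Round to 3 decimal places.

Var(C) = 0.8²·3.7² + 7.1² + 1.5²·13.5² + 0.8²·9.8² + 2·[0.8·3.7·7.1·0.34 + 1.2·3.7·13.5·0.22 + 0.64·3.7·9.8·0.55 + 1.5·7.1·13.5·0.32 + 0.8·7.1·9.8·0.59 + 1.2·13.5·9.8·0.11] = 530.7 + 258.818 = 789.518.
Under uncorrelated errors the observed covariances equal the true-score covariances, so only the own-variance terms attenuate.
True-score variance = [0.8²·3.7²·0.82 + 7.1²·0.82 + 1.5²·13.5²·0.74 + 0.8²·9.8²·0.65] + 258.818 = 391.92 + 258.818 = 650.738.
Reliability = 650.738 / 789.518 = 0.824.

0.824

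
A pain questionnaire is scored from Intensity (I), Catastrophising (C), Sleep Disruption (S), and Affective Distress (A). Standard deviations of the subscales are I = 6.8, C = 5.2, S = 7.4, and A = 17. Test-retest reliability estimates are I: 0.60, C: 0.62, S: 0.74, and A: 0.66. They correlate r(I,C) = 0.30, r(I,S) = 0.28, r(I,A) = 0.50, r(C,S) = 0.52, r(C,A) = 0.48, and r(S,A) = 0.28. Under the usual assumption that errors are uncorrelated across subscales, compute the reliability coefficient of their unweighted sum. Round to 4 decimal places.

0.8183

Var(I+C+S+A) = 6.8² + 5.2² + 7.4² + 17² + 2·[6.8·5.2·0.30 + 6.8·7.4·0.28 + 6.8·17·0.50 + 5.2·7.4·0.52 + 5.2·17·0.48 + 7.4·17·0.28] = 417.04 + 360.326 = 777.366.
With uncorrelated errors the cross-covariances are all true-score covariance, so they carry over unchanged; only the diagonal terms shrink to ρᵢσᵢ².
True-score variance = [6.8²·0.60 + 5.2²·0.62 + 7.4²·0.74 + 17²·0.66] + 360.326 = 275.771 + 360.326 = 636.098.
Reliability = 636.098 / 777.366 = 0.8183.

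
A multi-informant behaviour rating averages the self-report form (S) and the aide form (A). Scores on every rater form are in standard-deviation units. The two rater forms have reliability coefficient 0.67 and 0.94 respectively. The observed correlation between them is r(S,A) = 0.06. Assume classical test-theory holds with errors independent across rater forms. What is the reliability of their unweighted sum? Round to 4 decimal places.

Var(S+A) = 2 + 2·[0.06] = 2 + 0.12 = 2.12.
Under uncorrelated errors the observed covariances equal the true-score covariances, so only the own-variance terms attenuate.
True-score variance = [0.67 + 0.94] + 0.12 = 1.61 + 0.12 = 1.73.
Reliability = 1.73 / 2.12 = 0.8160.

0.8160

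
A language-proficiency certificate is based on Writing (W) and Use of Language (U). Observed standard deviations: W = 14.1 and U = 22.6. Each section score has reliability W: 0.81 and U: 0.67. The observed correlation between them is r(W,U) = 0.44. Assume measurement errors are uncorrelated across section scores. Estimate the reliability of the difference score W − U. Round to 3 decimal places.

0.519

Var(W−U) = 14.1² + 22.6² − 2·14.1·22.6·0.44 = 709.57 − 280.421 = 429.149.
Under uncorrelated errors the observed covariances equal the true-score covariances, so only the own-variance terms attenuate.
True-score variance = [14.1²·0.81 + 22.6²·0.67] − 280.421 = 503.245 − 280.421 = 222.825.
Reliability = 222.825 / 429.149 = 0.519.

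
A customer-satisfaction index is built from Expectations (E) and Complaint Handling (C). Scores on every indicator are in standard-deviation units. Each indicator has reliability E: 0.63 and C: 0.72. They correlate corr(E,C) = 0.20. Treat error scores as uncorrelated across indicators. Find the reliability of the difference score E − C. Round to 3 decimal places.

Var(E−C) = 1 + 1 − 2·0.20 = 2 − 0.4 = 1.6.
Under uncorrelated errors the observed covariances equal the true-score covariances, so only the own-variance terms attenuate.
True-score variance = [0.63 + 0.72] − 0.4 = 1.35 − 0.4 = 0.95.
Reliability = 0.95 / 1.6 = 0.594.

0.594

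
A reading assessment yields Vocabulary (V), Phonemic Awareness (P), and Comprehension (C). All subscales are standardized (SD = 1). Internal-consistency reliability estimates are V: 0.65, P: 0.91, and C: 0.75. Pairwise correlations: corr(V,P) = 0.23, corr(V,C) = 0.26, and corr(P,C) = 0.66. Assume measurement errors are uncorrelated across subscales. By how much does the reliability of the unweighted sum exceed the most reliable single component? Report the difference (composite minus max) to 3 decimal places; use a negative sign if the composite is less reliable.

Var(sum) = 3 + 2.3 = 5.3; true-score variance = 2.31 + 2.3 = 4.61; composite reliability = 0.8698.
Max component reliability = 0.9100.
Difference = 0.8698 − 0.9100 = -0.040.

-0.040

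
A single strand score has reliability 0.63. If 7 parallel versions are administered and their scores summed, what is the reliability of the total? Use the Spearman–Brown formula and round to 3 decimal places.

0.923

ρ_k = kρ / (1 + (k−1)ρ) = 7·0.63 / (1 + 6·0.63) = 4.410 / 4.780 = 0.923.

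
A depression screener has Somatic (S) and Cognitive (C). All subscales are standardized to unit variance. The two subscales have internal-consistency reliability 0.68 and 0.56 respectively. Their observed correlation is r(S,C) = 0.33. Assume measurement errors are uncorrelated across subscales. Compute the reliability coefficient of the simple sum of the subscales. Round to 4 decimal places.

0.7143

Var(S+C) = 2 + 2·[0.33] = 2 + 0.66 = 2.66.
Because errors are independent across components, Cov(Tᵢ,Tⱼ) = Cov(Xᵢ,Xⱼ); the off-diagonal part of the true-score variance is the same as above.
True-score variance = [0.68 + 0.56] + 0.66 = 1.24 + 0.66 = 1.9.
Reliability = 1.9 / 2.66 = 0.7143.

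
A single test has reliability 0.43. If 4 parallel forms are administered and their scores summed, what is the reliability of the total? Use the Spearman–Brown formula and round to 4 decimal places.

ρ_k = kρ / (1 + (k−1)ρ) = 4·0.43 / (1 + 3·0.43) = 1.720 / 2.290 = 0.7511.

0.7511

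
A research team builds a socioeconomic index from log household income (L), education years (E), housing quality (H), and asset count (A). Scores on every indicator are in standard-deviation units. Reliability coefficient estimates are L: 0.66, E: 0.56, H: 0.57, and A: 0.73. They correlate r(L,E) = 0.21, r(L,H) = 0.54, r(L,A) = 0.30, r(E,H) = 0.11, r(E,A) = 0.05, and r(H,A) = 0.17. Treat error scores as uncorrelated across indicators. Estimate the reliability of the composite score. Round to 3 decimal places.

Var(L+E+H+A) = 4 + 2·[0.21 + 0.54 + 0.30 + 0.11 + 0.05 + 0.17] = 4 + 2.76 = 6.76.
Under uncorrelated errors the observed covariances equal the true-score covariances, so only the own-variance terms attenuate.
True-score variance = [0.66 + 0.56 + 0.57 + 0.73] + 2.76 = 2.52 + 2.76 = 5.28.
Reliability = 5.28 / 6.76 = 0.781.

0.781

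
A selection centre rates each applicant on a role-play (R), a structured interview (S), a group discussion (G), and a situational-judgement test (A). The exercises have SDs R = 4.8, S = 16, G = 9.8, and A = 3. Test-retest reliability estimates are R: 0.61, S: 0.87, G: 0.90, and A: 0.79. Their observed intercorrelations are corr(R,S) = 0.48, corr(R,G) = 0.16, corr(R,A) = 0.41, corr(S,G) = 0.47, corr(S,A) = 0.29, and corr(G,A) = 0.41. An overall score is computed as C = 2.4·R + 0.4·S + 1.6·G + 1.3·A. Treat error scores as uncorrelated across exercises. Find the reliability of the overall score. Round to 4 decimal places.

Var(C) = 2.4²·4.8² + 0.4²·16² + 1.6²·9.8² + 1.3²·3² + 2·[0.96·4.8·16·0.48 + 3.84·4.8·9.8·0.16 + 3.12·4.8·3·0.41 + 0.64·16·9.8·0.47 + 0.52·16·3·0.29 + 2.08·9.8·3·0.41] = 434.743 + 324.375 = 759.118.
With uncorrelated errors the cross-covariances are all true-score covariance, so they carry over unchanged; only the diagonal terms shrink to ρᵢσᵢ².
True-score variance = [2.4²·4.8²·0.61 + 0.4²·16²·0.87 + 1.6²·9.8²·0.90 + 1.3²·3²·0.79] + 324.375 = 349.881 + 324.375 = 674.256.
Reliability = 674.256 / 759.118 = 0.8882.

0.8882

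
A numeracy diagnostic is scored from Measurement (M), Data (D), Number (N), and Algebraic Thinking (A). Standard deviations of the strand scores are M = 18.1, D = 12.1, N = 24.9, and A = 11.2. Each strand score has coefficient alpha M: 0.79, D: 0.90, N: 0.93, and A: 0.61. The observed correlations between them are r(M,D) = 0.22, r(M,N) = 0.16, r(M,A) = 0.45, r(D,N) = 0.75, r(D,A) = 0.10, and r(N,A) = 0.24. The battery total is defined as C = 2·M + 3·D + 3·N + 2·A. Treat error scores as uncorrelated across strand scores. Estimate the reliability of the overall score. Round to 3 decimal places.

Var(C) = 2²·18.1² + 3²·12.1² + 3²·24.9² + 2²·11.2² + 2·[6·18.1·12.1·0.22 + 6·18.1·24.9·0.16 + 4·18.1·11.2·0.45 + 9·12.1·24.9·0.75 + 6·12.1·11.2·0.10 + 6·24.9·11.2·0.24] = 8709.98 + 7206.52 = 15916.5.
With uncorrelated errors the cross-covariances are all true-score covariance, so they carry over unchanged; only the diagonal terms shrink to ρᵢσᵢ².
True-score variance = [2²·18.1²·0.79 + 3²·12.1²·0.90 + 3²·24.9²·0.93 + 2²·11.2²·0.61] + 7206.52 = 7716.73 + 7206.52 = 14923.2.
Reliability = 14923.2 / 15916.5 = 0.938.

0.938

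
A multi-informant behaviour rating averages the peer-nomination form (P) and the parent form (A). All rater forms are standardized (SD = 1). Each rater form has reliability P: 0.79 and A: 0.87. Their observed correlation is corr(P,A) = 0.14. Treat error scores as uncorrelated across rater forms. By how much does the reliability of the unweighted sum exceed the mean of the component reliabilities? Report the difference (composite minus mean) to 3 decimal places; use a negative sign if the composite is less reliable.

0.021

Var(sum) = 2 + 0.28 = 2.28; true-score variance = 1.66 + 0.28 = 1.94; composite reliability = 0.8509.
Mean component reliability = 0.8300.
Difference = 0.8509 − 0.8300 = 0.021.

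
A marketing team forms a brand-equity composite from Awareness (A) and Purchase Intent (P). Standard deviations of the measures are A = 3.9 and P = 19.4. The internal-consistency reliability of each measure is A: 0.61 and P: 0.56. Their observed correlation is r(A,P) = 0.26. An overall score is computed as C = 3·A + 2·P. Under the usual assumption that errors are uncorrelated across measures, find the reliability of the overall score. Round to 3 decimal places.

Var(C) = 3²·3.9² + 2²·19.4² + 2·[6·3.9·19.4·0.26] = 1642.33 + 236.059 = 1878.39.
With uncorrelated errors the cross-covariances are all true-score covariance, so they carry over unchanged; only the diagonal terms shrink to ρᵢσᵢ².
True-score variance = [3²·3.9²·0.61 + 2²·19.4²·0.56] + 236.059 = 926.549 + 236.059 = 1162.61.
Reliability = 1162.61 / 1878.39 = 0.619.

0.619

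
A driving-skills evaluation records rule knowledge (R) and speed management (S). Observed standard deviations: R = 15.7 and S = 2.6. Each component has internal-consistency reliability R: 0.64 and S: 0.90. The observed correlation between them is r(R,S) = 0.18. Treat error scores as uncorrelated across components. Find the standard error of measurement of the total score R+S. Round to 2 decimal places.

9.46

Var(total) = 253.25 + 14.6952 = 267.945.
True-score variance = 163.838 + 14.6952 = 178.533, so reliability = 0.6663.
Error variance = 267.945 − 178.533 = 89.4124; SEM = √89.4124 = 9.46.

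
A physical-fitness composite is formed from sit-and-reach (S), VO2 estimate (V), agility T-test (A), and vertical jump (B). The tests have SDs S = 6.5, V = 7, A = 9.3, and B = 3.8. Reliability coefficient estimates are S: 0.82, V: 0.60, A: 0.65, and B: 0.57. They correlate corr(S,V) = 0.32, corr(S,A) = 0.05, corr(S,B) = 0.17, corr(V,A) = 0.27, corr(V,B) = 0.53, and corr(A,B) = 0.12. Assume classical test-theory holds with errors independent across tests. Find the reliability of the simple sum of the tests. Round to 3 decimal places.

Var(S+V+A+B) = 6.5² + 7² + 9.3² + 3.8² + 2·[6.5·7·0.32 + 6.5·9.3·0.05 + 6.5·3.8·0.17 + 7·9.3·0.27 + 7·3.8·0.53 + 9.3·3.8·0.12] = 192.18 + 115.395 = 307.575.
Because errors are independent across components, Cov(Tᵢ,Tⱼ) = Cov(Xᵢ,Xⱼ); the off-diagonal part of the true-score variance is the same as above.
True-score variance = [6.5²·0.82 + 7²·0.60 + 9.3²·0.65 + 3.8²·0.57] + 115.395 = 128.494 + 115.395 = 243.889.
Reliability = 243.889 / 307.575 = 0.793.

0.793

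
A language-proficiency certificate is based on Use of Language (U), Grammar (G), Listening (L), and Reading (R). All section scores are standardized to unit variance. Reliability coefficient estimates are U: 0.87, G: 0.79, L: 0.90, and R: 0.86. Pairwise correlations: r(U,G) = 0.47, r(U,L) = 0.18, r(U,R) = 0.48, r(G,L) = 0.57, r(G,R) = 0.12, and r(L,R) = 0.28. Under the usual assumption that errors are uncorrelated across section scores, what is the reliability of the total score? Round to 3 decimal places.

0.929

Var(U+G+L+R) = 4 + 2·[0.47 + 0.18 + 0.48 + 0.57 + 0.12 + 0.28] = 4 + 4.2 = 8.2.
Under uncorrelated errors the observed covariances equal the true-score covariances, so only the own-variance terms attenuate.
True-score variance = [0.87 + 0.79 + 0.90 + 0.86] + 4.2 = 3.42 + 4.2 = 7.62.
Reliability = 7.62 / 8.2 = 0.929.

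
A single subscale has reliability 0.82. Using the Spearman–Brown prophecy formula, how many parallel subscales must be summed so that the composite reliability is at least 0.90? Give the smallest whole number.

2

k ≥ ρ*(1−ρ₁)/(ρ₁(1−ρ*)) = 0.90·0.18 / (0.82·0.10) = 1.976.
Smallest integer k = 2.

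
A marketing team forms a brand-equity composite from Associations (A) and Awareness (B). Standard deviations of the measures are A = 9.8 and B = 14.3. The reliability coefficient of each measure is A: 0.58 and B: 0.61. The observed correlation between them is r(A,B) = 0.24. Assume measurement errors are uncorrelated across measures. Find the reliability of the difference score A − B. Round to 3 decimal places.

0.485

Var(A−B) = 9.8² + 14.3² − 2·9.8·14.3·0.24 = 300.53 − 67.2672 = 233.263.
Because errors are independent across components, Cov(Tᵢ,Tⱼ) = Cov(Xᵢ,Xⱼ); the off-diagonal part of the true-score variance is the same as above.
True-score variance = [9.8²·0.58 + 14.3²·0.61] − 67.2672 = 180.442 − 67.2672 = 113.175.
Reliability = 113.175 / 233.263 = 0.485.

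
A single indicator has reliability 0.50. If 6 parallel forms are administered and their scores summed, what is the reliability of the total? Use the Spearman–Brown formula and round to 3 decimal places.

0.857

ρ_k = kρ / (1 + (k−1)ρ) = 6·0.50 / (1 + 5·0.50) = 3.000 / 3.500 = 0.857.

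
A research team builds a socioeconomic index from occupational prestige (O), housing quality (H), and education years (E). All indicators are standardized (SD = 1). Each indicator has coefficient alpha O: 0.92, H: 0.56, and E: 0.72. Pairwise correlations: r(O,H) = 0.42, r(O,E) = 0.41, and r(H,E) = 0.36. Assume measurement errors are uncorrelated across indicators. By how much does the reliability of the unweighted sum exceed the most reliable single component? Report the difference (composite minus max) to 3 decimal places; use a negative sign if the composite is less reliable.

Var(sum) = 3 + 2.38 = 5.38; true-score variance = 2.2 + 2.38 = 4.58; composite reliability = 0.8513.
Max component reliability = 0.9200.
Difference = 0.8513 − 0.9200 = -0.069.

-0.069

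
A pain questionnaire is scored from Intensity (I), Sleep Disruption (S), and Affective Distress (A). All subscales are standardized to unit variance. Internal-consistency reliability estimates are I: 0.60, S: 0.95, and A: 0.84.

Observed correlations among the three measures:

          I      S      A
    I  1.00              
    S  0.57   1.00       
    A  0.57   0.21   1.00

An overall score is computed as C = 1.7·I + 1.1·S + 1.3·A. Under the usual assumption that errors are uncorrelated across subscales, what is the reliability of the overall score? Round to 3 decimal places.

0.865

Var(C) = 1.7² + 1.1² + 1.3² + 2·[1.87·0.57 + 2.21·0.57 + 1.43·0.21] = 5.79 + 5.2518 = 11.0418.
Under uncorrelated errors the observed covariances equal the true-score covariances, so only the own-variance terms attenuate.
True-score variance = [1.7²·0.60 + 1.1²·0.95 + 1.3²·0.84] + 5.2518 = 4.3031 + 5.2518 = 9.5549.
Reliability = 9.5549 / 11.0418 = 0.865.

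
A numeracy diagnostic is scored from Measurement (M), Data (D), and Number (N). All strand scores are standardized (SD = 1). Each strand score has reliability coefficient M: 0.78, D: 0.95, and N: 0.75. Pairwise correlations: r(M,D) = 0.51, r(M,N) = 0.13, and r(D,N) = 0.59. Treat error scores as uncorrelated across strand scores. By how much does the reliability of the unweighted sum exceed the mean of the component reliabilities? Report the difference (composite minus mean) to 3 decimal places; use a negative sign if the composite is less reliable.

0.078

Var(sum) = 3 + 2.46 = 5.46; true-score variance = 2.48 + 2.46 = 4.94; composite reliability = 0.9048.
Mean component reliability = 0.8267.
Difference = 0.9048 − 0.8267 = 0.078.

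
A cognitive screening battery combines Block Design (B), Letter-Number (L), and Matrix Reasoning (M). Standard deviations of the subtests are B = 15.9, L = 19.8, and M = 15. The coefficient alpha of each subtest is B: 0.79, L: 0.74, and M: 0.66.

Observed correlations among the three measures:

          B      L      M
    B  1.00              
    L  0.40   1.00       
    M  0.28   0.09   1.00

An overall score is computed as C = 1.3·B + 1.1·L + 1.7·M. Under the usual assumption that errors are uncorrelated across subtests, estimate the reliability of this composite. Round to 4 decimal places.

Var(C) = 1.3²·15.9² + 1.1²·19.8² + 1.7²·15² + 2·[1.43·15.9·19.8·0.40 + 2.21·15.9·15·0.28 + 1.87·19.8·15·0.09] = 1551.87 + 755.292 = 2307.16.
Because errors are independent across components, Cov(Tᵢ,Tⱼ) = Cov(Xᵢ,Xⱼ); the off-diagonal part of the true-score variance is the same as above.
True-score variance = [1.3²·15.9²·0.79 + 1.1²·19.8²·0.74 + 1.7²·15²·0.66] + 755.292 = 1117.72 + 755.292 = 1873.02.
Reliability = 1873.02 / 2307.16 = 0.8118.

0.8118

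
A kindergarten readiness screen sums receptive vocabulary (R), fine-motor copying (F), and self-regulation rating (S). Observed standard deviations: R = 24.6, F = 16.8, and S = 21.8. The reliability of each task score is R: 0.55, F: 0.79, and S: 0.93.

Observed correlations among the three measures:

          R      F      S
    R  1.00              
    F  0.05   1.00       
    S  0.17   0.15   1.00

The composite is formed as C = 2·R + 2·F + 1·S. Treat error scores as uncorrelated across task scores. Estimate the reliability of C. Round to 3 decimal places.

0.715

Var(C) = 2²·24.6² + 2²·16.8² + 21.8² + 2·[4·24.6·16.8·0.05 + 2·24.6·21.8·0.17 + 2·16.8·21.8·0.15] = 4024.84 + 749.726 = 4774.57.
Because errors are independent across components, Cov(Tᵢ,Tⱼ) = Cov(Xᵢ,Xⱼ); the off-diagonal part of the true-score variance is the same as above.
True-score variance = [2²·24.6²·0.55 + 2²·16.8²·0.79 + 21.8²·0.93] + 749.726 = 2665.2 + 749.726 = 3414.93.
Reliability = 3414.93 / 4774.57 = 0.715.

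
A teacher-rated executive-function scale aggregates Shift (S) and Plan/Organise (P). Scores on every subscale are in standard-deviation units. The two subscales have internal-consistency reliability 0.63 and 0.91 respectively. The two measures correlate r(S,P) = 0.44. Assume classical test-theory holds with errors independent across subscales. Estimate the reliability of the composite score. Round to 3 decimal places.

Var(S+P) = 2 + 2·[0.44] = 2 + 0.88 = 2.88.
With uncorrelated errors the cross-covariances are all true-score covariance, so they carry over unchanged; only the diagonal terms shrink to ρᵢσᵢ².
True-score variance = [0.63 + 0.91] + 0.88 = 1.54 + 0.88 = 2.42.
Reliability = 2.42 / 2.88 = 0.840.

0.840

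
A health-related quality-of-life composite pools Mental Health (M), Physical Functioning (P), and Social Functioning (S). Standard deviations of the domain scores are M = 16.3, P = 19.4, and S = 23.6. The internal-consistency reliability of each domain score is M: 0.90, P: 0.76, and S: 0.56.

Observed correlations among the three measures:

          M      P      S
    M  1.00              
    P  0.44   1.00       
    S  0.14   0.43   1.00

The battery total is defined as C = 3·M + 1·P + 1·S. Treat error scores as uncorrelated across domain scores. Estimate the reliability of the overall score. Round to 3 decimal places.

0.882

Var(C) = 3²·16.3² + 19.4² + 23.6² + 2·[3·16.3·19.4·0.44 + 3·16.3·23.6·0.14 + 19.4·23.6·0.43] = 3324.53 + 1551.69 = 4876.22.
With uncorrelated errors the cross-covariances are all true-score covariance, so they carry over unchanged; only the diagonal terms shrink to ρᵢσᵢ².
True-score variance = [3²·16.3²·0.90 + 19.4²·0.76 + 23.6²·0.56] + 1551.69 = 2750.02 + 1551.69 = 4301.71.
Reliability = 4301.71 / 4876.22 = 0.882.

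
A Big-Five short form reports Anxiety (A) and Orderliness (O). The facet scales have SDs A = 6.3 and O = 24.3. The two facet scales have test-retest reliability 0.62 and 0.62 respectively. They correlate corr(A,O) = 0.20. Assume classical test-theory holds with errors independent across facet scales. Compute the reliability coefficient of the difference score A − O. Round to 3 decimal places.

Var(A−O) = 6.3² + 24.3² − 2·6.3·24.3·0.20 = 630.18 − 61.236 = 568.944.
With uncorrelated errors the cross-covariances are all true-score covariance, so they carry over unchanged; only the diagonal terms shrink to ρᵢσᵢ².
True-score variance = [6.3²·0.62 + 24.3²·0.62] − 61.236 = 390.712 − 61.236 = 329.476.
Reliability = 329.476 / 568.944 = 0.579.

0.579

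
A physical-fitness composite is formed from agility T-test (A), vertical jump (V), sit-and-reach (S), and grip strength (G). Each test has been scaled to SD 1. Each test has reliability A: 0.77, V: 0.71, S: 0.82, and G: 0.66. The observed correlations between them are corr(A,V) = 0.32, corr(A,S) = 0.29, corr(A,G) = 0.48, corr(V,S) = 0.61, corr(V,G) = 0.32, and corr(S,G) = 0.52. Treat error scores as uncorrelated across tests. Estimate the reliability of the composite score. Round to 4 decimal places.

0.8855

Var(A+V+S+G) = 4 + 2·[0.32 + 0.29 + 0.48 + 0.61 + 0.32 + 0.52] = 4 + 5.08 = 9.08.
With uncorrelated errors the cross-covariances are all true-score covariance, so they carry over unchanged; only the diagonal terms shrink to ρᵢσᵢ².
True-score variance = [0.77 + 0.71 + 0.82 + 0.66] + 5.08 = 2.96 + 5.08 = 8.04.
Reliability = 8.04 / 9.08 = 0.8855.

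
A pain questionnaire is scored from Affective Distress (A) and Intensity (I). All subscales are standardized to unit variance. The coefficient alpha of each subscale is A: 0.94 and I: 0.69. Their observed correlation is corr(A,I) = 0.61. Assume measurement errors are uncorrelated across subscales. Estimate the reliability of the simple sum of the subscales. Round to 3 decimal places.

Var(A+I) = 2 + 2·[0.61] = 2 + 1.22 = 3.22.
Under uncorrelated errors the observed covariances equal the true-score covariances, so only the own-variance terms attenuate.
True-score variance = [0.94 + 0.69] + 1.22 = 1.63 + 1.22 = 2.85.
Reliability = 2.85 / 3.22 = 0.885.

0.885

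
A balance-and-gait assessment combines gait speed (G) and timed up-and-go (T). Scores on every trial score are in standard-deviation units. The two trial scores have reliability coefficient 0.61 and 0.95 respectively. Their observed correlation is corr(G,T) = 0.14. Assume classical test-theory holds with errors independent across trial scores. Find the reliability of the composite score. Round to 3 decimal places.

Var(G+T) = 2 + 2·[0.14] = 2 + 0.28 = 2.28.
With uncorrelated errors the cross-covariances are all true-score covariance, so they carry over unchanged; only the diagonal terms shrink to ρᵢσᵢ².
True-score variance = [0.61 + 0.95] + 0.28 = 1.56 + 0.28 = 1.84.
Reliability = 1.84 / 2.28 = 0.807.

0.807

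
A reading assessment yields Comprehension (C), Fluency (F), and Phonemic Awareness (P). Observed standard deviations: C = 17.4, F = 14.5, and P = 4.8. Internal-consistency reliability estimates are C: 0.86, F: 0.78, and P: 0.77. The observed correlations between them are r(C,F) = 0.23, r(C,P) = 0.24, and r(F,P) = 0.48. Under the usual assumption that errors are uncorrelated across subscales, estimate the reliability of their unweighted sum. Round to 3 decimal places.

0.876

Var(C+F+P) = 17.4² + 14.5² + 4.8² + 2·[17.4·14.5·0.23 + 17.4·4.8·0.24 + 14.5·4.8·0.48] = 536.05 + 222.964 = 759.014.
Because errors are independent across components, Cov(Tᵢ,Tⱼ) = Cov(Xᵢ,Xⱼ); the off-diagonal part of the true-score variance is the same as above.
True-score variance = [17.4²·0.86 + 14.5²·0.78 + 4.8²·0.77] + 222.964 = 442.109 + 222.964 = 665.073.
Reliability = 665.073 / 759.014 = 0.876.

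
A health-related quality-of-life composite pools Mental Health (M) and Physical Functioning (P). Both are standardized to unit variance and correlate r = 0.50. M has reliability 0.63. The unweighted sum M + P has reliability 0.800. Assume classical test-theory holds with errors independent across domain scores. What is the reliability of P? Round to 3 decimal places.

0.770

Var(M+P) = 2 + 2·0.50 = 3.000.
True-score variance = ρ_M + ρ_P + 2·0.50, so 0.800 = (0.63 + ρ_P + 1.00) / 3.000.
ρ_P = 0.800·3.000 − 0.63 − 1.00 = 0.770.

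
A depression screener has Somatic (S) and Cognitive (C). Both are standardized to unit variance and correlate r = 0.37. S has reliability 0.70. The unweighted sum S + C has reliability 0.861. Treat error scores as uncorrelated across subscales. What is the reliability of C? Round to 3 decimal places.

Var(S+C) = 2 + 2·0.37 = 2.740.
True-score variance = ρ_S + ρ_C + 2·0.37, so 0.861 = (0.70 + ρ_C + 0.74) / 2.740.
ρ_C = 0.861·2.740 − 0.70 − 0.74 = 0.919.

0.919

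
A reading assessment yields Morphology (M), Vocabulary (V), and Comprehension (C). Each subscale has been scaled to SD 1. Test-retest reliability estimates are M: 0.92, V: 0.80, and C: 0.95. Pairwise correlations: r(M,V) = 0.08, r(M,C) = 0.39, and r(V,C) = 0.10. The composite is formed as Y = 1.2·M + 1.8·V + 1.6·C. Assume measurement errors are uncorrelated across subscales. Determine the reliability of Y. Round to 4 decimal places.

Var(Y) = 1.2² + 1.8² + 1.6² + 2·[2.16·0.08 + 1.92·0.39 + 2.88·0.10] = 7.24 + 2.4192 = 9.6592.
Under uncorrelated errors the observed covariances equal the true-score covariances, so only the own-variance terms attenuate.
True-score variance = [1.2²·0.92 + 1.8²·0.80 + 1.6²·0.95] + 2.4192 = 6.3488 + 2.4192 = 8.768.
Reliability = 8.768 / 9.6592 = 0.9077.

0.9077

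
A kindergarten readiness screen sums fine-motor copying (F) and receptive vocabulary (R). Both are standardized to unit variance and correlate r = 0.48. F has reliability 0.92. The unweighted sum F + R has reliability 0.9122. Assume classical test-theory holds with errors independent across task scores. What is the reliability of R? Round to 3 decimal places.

0.820

Var(F+R) = 2 + 2·0.48 = 2.960.
True-score variance = ρ_F + ρ_R + 2·0.48, so 0.9122 = (0.92 + ρ_R + 0.96) / 2.960.
ρ_R = 0.9122·2.960 − 0.92 − 0.96 = 0.820.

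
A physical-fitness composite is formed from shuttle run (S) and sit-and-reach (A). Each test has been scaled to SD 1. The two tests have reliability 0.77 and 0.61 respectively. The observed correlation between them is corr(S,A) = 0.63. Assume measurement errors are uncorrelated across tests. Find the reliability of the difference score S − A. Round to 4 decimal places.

0.1622

Var(S−A) = 1 + 1 − 2·0.63 = 2 − 1.26 = 0.74.
With uncorrelated errors the cross-covariances are all true-score covariance, so they carry over unchanged; only the diagonal terms shrink to ρᵢσᵢ².
True-score variance = [0.77 + 0.61] − 1.26 = 1.38 − 1.26 = 0.12.
Reliability = 0.12 / 0.74 = 0.1622.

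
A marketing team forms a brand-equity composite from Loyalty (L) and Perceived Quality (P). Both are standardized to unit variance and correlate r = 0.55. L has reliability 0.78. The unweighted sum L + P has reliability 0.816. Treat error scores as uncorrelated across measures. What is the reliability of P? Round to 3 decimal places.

Var(L+P) = 2 + 2·0.55 = 3.100.
True-score variance = ρ_L + ρ_P + 2·0.55, so 0.816 = (0.78 + ρ_P + 1.10) / 3.100.
ρ_P = 0.816·3.100 − 0.78 − 1.10 = 0.650.

0.650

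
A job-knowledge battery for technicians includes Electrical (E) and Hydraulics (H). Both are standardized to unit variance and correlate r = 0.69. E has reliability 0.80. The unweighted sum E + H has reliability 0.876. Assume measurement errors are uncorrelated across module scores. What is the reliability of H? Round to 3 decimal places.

Var(E+H) = 2 + 2·0.69 = 3.380.
True-score variance = ρ_E + ρ_H + 2·0.69, so 0.876 = (0.80 + ρ_H + 1.38) / 3.380.
ρ_H = 0.876·3.380 − 0.80 − 1.38 = 0.781.

0.781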